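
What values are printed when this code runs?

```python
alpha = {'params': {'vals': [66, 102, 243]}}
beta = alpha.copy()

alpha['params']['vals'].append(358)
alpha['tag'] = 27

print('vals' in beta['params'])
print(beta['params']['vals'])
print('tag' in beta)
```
True
[66, 102, 243, 358]
False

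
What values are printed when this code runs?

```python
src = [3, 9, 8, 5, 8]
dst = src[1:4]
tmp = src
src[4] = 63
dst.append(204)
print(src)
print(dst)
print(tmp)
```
[3, 9, 8, 5, 63]
[9, 8, 5, 204]
[3, 9, 8, 5, 63]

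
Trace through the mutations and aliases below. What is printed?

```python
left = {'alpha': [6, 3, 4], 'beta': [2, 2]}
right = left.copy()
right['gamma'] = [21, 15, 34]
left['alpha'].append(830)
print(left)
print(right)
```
{'alpha': [6, 3, 4, 830], 'beta': [2, 2]}
{'alpha': [6, 3, 4, 830], 'beta': [2, 2], 'gamma': [21, 15, 34]}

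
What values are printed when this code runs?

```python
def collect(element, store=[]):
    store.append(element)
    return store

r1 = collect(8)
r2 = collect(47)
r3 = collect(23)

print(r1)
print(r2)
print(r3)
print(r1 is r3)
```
[8, 47, 23]
[8, 47, 23]
[8, 47, 23]
True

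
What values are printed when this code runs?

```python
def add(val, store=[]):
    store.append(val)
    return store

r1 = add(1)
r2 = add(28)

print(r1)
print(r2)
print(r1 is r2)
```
[1, 28]
[1, 28]
True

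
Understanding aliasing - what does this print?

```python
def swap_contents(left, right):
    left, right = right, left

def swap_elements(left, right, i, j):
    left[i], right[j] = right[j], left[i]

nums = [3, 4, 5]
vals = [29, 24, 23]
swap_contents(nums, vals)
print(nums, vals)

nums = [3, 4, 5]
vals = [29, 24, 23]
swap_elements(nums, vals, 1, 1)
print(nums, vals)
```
[3, 4, 5] [29, 24, 23]
[3, 24, 5] [29, 4, 23]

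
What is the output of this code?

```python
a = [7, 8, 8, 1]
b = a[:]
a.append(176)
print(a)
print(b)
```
[7, 8, 8, 1, 176]
[7, 8, 8, 1]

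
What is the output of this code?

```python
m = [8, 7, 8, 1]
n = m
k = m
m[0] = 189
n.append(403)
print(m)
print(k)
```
[189, 7, 8, 1, 403]
[189, 7, 8, 1, 403]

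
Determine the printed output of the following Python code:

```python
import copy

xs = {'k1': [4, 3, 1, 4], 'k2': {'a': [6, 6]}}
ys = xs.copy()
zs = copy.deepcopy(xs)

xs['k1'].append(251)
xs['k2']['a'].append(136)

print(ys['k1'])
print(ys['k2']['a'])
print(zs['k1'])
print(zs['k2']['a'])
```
[4, 3, 1, 4, 251]
[6, 6, 136]
[4, 3, 1, 4]
[6, 6]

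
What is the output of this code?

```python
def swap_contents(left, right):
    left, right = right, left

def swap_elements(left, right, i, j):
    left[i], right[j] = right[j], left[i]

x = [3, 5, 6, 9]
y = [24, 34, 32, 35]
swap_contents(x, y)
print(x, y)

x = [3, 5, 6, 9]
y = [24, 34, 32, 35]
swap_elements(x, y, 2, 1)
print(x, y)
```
[3, 5, 6, 9] [24, 34, 32, 35]
[3, 5, 34, 9] [24, 6, 32, 35]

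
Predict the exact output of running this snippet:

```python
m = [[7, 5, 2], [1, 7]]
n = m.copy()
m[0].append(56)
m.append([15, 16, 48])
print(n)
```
[[7, 5, 2, 56], [1, 7]]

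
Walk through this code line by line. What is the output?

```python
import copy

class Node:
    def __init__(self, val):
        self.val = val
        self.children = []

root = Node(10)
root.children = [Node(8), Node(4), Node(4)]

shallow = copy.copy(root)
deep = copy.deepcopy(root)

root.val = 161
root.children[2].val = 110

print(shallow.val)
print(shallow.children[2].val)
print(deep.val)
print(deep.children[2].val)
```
10
110
10
4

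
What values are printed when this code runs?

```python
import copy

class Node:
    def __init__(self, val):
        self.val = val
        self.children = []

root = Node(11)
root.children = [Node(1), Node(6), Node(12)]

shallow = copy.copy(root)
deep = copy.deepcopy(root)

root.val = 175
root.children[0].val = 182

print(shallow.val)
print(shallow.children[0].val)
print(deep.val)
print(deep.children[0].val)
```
11
182
11
1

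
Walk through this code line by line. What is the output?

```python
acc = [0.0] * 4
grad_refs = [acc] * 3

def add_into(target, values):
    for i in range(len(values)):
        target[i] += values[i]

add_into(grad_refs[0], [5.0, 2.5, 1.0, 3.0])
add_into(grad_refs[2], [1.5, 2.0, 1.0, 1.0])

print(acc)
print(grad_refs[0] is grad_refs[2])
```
[6.5, 4.5, 2.0, 4.0]
True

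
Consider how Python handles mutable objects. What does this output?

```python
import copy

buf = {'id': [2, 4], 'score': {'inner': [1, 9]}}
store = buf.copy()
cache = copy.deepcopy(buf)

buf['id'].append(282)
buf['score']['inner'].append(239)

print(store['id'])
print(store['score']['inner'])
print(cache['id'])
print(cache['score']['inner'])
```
[2, 4, 282]
[1, 9, 239]
[2, 4]
[1, 9]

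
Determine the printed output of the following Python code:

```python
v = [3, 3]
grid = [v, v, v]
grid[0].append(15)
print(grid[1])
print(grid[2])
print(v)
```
[3, 3, 15]
[3, 3, 15]
[3, 3, 15]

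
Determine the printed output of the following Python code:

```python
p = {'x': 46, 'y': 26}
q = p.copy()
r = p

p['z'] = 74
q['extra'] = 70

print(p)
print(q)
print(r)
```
{'x': 46, 'y': 26, 'z': 74}
{'x': 46, 'y': 26, 'extra': 70}
{'x': 46, 'y': 26, 'z': 74}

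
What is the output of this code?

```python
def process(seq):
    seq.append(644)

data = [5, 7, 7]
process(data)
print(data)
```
[5, 7, 7, 644]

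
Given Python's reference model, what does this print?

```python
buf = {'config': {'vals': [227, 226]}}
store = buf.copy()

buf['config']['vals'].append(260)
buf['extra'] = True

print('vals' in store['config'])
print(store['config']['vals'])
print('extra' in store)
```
True
[227, 226, 260]
False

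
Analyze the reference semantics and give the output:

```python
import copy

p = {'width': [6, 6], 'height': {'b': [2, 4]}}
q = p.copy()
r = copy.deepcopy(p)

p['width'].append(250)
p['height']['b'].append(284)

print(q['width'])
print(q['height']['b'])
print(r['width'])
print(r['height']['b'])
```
[6, 6, 250]
[2, 4, 284]
[6, 6]
[2, 4]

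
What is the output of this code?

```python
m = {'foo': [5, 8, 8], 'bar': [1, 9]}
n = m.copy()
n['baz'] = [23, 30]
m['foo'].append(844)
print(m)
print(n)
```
{'foo': [5, 8, 8, 844], 'bar': [1, 9]}
{'foo': [5, 8, 8, 844], 'bar': [1, 9], 'baz': [23, 30]}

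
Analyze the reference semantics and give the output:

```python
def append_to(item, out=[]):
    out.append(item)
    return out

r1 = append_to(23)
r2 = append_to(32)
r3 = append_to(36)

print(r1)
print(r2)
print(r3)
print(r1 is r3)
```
[23, 32, 36]
[23, 32, 36]
[23, 32, 36]
True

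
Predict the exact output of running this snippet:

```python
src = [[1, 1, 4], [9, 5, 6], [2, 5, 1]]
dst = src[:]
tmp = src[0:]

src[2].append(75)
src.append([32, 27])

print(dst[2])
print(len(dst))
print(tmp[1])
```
[2, 5, 1, 75]
3
[9, 5, 6]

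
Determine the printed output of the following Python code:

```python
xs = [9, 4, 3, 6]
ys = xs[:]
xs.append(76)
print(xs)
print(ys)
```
[9, 4, 3, 6, 76]
[9, 4, 3, 6]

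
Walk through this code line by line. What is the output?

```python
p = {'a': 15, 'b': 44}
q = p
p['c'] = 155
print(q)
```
{'a': 15, 'b': 44, 'c': 155}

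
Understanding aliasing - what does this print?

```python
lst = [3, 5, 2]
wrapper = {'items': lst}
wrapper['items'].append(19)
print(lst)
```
[3, 5, 2, 19]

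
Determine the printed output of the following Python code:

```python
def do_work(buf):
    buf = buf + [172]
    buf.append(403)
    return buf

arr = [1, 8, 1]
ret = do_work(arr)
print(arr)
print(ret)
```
[1, 8, 1]
[1, 8, 1, 172, 403]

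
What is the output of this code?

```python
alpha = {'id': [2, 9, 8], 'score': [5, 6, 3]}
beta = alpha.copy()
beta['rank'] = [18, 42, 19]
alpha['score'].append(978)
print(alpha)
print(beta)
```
{'id': [2, 9, 8], 'score': [5, 6, 3, 978]}
{'id': [2, 9, 8], 'score': [5, 6, 3, 978], 'rank': [18, 42, 19]}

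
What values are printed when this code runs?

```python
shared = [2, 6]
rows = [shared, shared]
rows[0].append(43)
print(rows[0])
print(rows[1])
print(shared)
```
[2, 6, 43]
[2, 6, 43]
[2, 6, 43]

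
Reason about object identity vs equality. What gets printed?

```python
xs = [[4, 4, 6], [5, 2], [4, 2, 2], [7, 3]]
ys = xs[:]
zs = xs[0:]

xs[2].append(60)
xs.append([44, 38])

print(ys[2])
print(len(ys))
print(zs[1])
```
[4, 2, 2, 60]
4
[5, 2]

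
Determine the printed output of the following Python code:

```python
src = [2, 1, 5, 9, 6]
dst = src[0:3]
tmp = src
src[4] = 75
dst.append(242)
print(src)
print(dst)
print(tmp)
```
[2, 1, 5, 9, 75]
[2, 1, 5, 242]
[2, 1, 5, 9, 75]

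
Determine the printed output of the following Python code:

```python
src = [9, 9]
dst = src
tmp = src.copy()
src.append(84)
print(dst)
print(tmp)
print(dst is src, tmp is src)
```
[9, 9, 84]
[9, 9]
True False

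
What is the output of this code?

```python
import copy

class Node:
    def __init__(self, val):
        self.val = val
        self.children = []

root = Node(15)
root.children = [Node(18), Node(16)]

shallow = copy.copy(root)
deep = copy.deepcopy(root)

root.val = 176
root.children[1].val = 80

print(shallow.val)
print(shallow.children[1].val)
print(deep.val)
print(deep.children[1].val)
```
15
80
15
16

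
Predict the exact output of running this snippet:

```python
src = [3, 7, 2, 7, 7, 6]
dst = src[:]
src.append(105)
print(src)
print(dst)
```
[3, 7, 2, 7, 7, 6, 105]
[3, 7, 2, 7, 7, 6]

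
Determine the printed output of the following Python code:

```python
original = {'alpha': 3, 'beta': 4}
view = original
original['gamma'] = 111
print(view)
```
{'alpha': 3, 'beta': 4, 'gamma': 111}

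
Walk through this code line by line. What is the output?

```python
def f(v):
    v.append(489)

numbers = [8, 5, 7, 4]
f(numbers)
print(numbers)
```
[8, 5, 7, 4, 489]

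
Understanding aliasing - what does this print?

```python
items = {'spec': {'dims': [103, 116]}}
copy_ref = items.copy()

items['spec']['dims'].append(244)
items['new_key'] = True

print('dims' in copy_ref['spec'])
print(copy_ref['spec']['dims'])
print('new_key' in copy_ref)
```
True
[103, 116, 244]
False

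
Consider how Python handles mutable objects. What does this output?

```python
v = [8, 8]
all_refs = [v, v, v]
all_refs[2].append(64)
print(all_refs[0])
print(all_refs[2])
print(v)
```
[8, 8, 64]
[8, 8, 64]
[8, 8, 64]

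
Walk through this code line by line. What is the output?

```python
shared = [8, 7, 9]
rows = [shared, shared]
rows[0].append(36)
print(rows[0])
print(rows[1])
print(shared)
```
[8, 7, 9, 36]
[8, 7, 9, 36]
[8, 7, 9, 36]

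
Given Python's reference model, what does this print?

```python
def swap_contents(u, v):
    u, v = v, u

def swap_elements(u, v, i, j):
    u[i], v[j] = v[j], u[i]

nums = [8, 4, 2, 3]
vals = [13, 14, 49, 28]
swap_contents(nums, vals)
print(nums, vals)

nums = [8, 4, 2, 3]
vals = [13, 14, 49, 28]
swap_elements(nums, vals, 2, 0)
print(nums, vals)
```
[8, 4, 2, 3] [13, 14, 49, 28]
[8, 4, 13, 3] [2, 14, 49, 28]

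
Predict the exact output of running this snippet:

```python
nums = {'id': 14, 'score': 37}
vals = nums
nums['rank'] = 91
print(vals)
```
{'id': 14, 'score': 37, 'rank': 91}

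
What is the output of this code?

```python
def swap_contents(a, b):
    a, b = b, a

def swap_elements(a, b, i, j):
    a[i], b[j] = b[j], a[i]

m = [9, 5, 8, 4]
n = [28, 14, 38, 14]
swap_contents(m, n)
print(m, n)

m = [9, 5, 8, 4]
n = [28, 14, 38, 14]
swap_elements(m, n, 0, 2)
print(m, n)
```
[9, 5, 8, 4] [28, 14, 38, 14]
[38, 5, 8, 4] [28, 14, 9, 14]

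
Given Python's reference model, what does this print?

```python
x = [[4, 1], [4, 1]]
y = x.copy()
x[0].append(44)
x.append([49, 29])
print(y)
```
[[4, 1, 44], [4, 1]]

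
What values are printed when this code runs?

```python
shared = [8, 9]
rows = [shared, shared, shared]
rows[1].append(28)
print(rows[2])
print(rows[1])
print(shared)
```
[8, 9, 28]
[8, 9, 28]
[8, 9, 28]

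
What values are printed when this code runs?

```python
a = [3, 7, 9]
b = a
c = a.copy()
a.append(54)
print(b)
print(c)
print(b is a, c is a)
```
[3, 7, 9, 54]
[3, 7, 9]
True False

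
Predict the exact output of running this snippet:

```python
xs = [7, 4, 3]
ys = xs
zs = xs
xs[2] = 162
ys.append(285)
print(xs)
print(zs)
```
[7, 4, 162, 285]
[7, 4, 162, 285]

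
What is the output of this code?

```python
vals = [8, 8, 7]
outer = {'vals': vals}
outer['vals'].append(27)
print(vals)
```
[8, 8, 7, 27]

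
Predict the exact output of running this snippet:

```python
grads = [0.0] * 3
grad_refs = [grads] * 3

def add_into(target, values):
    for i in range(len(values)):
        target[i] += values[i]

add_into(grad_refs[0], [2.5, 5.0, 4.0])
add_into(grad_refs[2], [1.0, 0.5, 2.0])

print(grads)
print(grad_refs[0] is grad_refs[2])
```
[3.5, 5.5, 6.0]
True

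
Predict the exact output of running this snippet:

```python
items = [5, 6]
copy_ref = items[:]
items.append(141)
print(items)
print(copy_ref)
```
[5, 6, 141]
[5, 6]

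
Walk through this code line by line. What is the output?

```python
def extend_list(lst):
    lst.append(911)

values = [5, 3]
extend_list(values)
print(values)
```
[5, 3, 911]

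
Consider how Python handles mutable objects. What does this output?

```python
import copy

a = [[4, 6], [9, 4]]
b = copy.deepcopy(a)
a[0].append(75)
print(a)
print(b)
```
[[4, 6, 75], [9, 4]]
[[4, 6], [9, 4]]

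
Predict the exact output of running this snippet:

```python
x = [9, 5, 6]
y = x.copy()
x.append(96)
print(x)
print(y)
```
[9, 5, 6, 96]
[9, 5, 6]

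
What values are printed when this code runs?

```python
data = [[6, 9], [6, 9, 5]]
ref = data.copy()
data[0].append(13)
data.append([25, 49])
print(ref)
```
[[6, 9, 13], [6, 9, 5]]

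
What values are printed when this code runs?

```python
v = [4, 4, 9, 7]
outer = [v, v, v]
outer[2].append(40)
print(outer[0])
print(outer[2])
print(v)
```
[4, 4, 9, 7, 40]
[4, 4, 9, 7, 40]
[4, 4, 9, 7, 40]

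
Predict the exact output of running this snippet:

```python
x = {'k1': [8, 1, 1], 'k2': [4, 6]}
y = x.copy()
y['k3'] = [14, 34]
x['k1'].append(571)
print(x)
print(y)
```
{'k1': [8, 1, 1, 571], 'k2': [4, 6]}
{'k1': [8, 1, 1, 571], 'k2': [4, 6], 'k3': [14, 34]}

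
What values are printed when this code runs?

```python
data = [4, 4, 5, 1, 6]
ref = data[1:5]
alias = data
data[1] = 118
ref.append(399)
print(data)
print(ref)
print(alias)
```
[4, 118, 5, 1, 6]
[4, 5, 1, 6, 399]
[4, 118, 5, 1, 6]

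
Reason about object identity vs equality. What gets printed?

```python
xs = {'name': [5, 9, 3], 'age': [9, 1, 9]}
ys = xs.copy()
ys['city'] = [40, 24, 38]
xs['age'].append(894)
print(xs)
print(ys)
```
{'name': [5, 9, 3], 'age': [9, 1, 9, 894]}
{'name': [5, 9, 3], 'age': [9, 1, 9, 894], 'city': [40, 24, 38]}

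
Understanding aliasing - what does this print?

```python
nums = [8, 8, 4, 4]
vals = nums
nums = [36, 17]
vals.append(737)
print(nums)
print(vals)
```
[36, 17]
[8, 8, 4, 4, 737]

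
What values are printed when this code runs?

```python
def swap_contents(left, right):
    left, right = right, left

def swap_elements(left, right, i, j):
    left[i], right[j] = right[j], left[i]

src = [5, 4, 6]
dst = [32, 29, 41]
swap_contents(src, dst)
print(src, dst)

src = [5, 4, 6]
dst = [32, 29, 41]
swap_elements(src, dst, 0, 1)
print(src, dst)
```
[5, 4, 6] [32, 29, 41]
[29, 4, 6] [32, 5, 41]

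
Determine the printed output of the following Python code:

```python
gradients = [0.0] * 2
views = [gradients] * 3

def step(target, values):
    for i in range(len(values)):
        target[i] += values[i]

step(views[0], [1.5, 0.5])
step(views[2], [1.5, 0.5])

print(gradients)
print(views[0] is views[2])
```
[3.0, 1.0]
True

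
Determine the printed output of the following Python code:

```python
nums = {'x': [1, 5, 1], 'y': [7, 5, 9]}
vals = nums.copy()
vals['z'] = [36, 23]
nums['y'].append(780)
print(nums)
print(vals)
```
{'x': [1, 5, 1], 'y': [7, 5, 9, 780]}
{'x': [1, 5, 1], 'y': [7, 5, 9, 780], 'z': [36, 23]}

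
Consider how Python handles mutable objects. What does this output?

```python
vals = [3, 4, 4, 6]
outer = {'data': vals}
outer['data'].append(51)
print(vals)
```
[3, 4, 4, 6, 51]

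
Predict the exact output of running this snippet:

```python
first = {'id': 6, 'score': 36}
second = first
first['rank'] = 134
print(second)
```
{'id': 6, 'score': 36, 'rank': 134}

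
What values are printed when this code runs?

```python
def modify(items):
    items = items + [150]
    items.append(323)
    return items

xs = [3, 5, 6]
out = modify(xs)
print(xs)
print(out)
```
[3, 5, 6]
[3, 5, 6, 150, 323]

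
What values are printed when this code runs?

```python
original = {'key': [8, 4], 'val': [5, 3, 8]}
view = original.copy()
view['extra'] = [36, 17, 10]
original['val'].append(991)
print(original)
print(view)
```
{'key': [8, 4], 'val': [5, 3, 8, 991]}
{'key': [8, 4], 'val': [5, 3, 8, 991], 'extra': [36, 17, 10]}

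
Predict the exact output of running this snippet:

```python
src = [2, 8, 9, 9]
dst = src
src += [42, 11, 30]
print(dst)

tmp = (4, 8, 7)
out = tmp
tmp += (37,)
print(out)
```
[2, 8, 9, 9, 42, 11, 30]
(4, 8, 7)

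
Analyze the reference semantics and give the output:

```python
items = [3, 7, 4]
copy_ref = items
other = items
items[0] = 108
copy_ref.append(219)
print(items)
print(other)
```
[108, 7, 4, 219]
[108, 7, 4, 219]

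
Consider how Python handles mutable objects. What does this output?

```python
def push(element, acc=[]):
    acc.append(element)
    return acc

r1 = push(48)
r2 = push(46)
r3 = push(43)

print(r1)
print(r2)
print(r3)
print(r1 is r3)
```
[48, 46, 43]
[48, 46, 43]
[48, 46, 43]
True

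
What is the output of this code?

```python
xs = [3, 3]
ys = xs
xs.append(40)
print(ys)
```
[3, 3, 40]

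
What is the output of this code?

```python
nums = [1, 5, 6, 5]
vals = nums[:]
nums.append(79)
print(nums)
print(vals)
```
[1, 5, 6, 5, 79]
[1, 5, 6, 5]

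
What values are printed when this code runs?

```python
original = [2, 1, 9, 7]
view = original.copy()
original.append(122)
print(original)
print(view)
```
[2, 1, 9, 7, 122]
[2, 1, 9, 7]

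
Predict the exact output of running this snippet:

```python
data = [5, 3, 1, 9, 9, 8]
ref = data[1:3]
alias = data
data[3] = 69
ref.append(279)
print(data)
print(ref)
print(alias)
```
[5, 3, 1, 69, 9, 8]
[3, 1, 279]
[5, 3, 1, 69, 9, 8]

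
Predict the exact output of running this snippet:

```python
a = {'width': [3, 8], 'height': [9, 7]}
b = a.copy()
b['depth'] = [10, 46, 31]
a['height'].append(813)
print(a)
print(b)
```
{'width': [3, 8], 'height': [9, 7, 813]}
{'width': [3, 8], 'height': [9, 7, 813], 'depth': [10, 46, 31]}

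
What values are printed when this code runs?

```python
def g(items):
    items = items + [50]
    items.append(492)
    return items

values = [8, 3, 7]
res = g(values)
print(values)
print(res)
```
[8, 3, 7]
[8, 3, 7, 50, 492]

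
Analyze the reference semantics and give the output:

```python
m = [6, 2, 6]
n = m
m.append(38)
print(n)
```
[6, 2, 6, 38]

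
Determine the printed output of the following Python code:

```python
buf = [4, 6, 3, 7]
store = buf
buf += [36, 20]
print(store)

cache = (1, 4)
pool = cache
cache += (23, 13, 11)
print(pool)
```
[4, 6, 3, 7, 36, 20]
(1, 4)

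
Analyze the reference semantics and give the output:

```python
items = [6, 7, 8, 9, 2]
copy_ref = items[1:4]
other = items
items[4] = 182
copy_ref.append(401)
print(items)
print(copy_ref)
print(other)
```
[6, 7, 8, 9, 182]
[7, 8, 9, 401]
[6, 7, 8, 9, 182]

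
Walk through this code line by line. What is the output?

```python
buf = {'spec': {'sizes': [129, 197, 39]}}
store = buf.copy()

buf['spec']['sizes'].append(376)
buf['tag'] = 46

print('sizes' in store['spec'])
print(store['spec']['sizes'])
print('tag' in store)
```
True
[129, 197, 39, 376]
False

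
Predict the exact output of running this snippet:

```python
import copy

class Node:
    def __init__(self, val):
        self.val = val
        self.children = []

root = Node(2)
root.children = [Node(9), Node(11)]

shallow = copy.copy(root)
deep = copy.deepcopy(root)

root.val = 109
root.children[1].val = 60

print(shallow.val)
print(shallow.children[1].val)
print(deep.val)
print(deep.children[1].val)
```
2
60
2
11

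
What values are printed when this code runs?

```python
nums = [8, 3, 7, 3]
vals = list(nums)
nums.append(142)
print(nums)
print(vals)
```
[8, 3, 7, 3, 142]
[8, 3, 7, 3]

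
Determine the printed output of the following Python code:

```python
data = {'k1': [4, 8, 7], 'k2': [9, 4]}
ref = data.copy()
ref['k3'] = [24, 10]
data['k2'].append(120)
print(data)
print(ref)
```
{'k1': [4, 8, 7], 'k2': [9, 4, 120]}
{'k1': [4, 8, 7], 'k2': [9, 4, 120], 'k3': [24, 10]}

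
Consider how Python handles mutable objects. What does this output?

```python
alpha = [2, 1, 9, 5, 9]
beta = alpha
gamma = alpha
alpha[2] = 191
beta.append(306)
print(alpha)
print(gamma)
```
[2, 1, 191, 5, 9, 306]
[2, 1, 191, 5, 9, 306]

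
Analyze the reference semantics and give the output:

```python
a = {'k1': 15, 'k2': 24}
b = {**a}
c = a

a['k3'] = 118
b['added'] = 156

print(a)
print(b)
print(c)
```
{'k1': 15, 'k2': 24, 'k3': 118}
{'k1': 15, 'k2': 24, 'added': 156}
{'k1': 15, 'k2': 24, 'k3': 118}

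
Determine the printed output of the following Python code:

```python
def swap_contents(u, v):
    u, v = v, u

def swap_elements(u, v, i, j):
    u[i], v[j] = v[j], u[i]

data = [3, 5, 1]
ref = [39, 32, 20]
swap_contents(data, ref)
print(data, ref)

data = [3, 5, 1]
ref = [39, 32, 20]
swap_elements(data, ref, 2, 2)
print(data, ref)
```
[3, 5, 1] [39, 32, 20]
[3, 5, 20] [39, 32, 1]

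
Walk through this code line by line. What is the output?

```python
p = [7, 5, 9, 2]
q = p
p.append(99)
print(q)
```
[7, 5, 9, 2, 99]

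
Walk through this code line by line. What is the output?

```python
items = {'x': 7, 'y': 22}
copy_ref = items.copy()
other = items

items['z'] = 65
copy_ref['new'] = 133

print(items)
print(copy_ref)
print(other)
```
{'x': 7, 'y': 22, 'z': 65}
{'x': 7, 'y': 22, 'new': 133}
{'x': 7, 'y': 22, 'z': 65}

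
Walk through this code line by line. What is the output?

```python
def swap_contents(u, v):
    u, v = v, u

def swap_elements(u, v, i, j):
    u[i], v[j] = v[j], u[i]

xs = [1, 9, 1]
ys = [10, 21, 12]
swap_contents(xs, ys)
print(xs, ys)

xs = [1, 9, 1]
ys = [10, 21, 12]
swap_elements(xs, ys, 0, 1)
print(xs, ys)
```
[1, 9, 1] [10, 21, 12]
[21, 9, 1] [10, 1, 12]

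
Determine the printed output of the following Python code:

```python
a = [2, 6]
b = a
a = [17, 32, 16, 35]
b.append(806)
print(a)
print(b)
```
[17, 32, 16, 35]
[2, 6, 806]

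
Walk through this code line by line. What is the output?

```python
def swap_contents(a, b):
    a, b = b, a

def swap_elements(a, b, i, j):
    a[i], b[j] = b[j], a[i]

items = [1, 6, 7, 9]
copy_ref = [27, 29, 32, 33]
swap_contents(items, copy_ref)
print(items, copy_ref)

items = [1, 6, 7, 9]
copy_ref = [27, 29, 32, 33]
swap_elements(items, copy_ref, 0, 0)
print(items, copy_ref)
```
[1, 6, 7, 9] [27, 29, 32, 33]
[27, 6, 7, 9] [1, 29, 32, 33]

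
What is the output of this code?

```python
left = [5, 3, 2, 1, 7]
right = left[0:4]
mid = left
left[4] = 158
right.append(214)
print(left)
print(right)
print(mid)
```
[5, 3, 2, 1, 158]
[5, 3, 2, 1, 214]
[5, 3, 2, 1, 158]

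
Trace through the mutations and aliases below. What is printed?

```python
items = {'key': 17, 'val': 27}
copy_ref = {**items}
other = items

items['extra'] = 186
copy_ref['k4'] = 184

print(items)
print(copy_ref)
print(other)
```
{'key': 17, 'val': 27, 'extra': 186}
{'key': 17, 'val': 27, 'k4': 184}
{'key': 17, 'val': 27, 'extra': 186}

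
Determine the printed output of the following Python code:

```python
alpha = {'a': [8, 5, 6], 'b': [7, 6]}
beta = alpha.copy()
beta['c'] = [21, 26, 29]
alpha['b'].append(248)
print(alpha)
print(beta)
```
{'a': [8, 5, 6], 'b': [7, 6, 248]}
{'a': [8, 5, 6], 'b': [7, 6, 248], 'c': [21, 26, 29]}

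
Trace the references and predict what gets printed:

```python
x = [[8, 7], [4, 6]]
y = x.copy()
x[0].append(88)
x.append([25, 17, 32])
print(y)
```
[[8, 7, 88], [4, 6]]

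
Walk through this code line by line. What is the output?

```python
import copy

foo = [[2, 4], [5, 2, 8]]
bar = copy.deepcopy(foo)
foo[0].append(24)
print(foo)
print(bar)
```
[[2, 4, 24], [5, 2, 8]]
[[2, 4], [5, 2, 8]]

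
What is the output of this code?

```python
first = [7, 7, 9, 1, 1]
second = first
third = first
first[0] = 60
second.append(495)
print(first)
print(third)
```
[60, 7, 9, 1, 1, 495]
[60, 7, 9, 1, 1, 495]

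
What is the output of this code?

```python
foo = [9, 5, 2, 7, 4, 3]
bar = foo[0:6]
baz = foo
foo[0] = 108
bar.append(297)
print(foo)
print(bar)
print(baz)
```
[108, 5, 2, 7, 4, 3]
[9, 5, 2, 7, 4, 3, 297]
[108, 5, 2, 7, 4, 3]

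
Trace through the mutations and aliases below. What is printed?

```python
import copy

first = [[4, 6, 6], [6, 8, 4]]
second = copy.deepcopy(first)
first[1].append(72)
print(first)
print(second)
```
[[4, 6, 6], [6, 8, 4, 72]]
[[4, 6, 6], [6, 8, 4]]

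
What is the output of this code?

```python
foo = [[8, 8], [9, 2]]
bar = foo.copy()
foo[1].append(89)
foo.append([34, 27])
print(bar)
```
[[8, 8], [9, 2, 89]]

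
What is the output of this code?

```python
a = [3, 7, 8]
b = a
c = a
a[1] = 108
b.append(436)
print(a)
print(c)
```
[3, 108, 8, 436]
[3, 108, 8, 436]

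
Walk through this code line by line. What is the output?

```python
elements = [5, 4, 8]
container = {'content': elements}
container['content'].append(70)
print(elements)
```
[5, 4, 8, 70]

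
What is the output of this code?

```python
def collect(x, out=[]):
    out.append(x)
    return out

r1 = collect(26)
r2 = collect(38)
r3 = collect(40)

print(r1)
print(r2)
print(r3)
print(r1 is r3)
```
[26, 38, 40]
[26, 38, 40]
[26, 38, 40]
True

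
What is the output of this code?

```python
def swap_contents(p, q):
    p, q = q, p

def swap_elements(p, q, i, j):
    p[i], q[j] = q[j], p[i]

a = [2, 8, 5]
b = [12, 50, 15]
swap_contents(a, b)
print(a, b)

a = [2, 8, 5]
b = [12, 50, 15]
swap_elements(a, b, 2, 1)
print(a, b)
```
[2, 8, 5] [12, 50, 15]
[2, 8, 50] [12, 5, 15]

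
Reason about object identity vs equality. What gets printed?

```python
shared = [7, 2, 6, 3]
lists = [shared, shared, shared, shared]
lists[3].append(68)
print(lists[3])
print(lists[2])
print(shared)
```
[7, 2, 6, 3, 68]
[7, 2, 6, 3, 68]
[7, 2, 6, 3, 68]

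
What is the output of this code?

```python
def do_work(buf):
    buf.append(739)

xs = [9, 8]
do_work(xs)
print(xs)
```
[9, 8, 739]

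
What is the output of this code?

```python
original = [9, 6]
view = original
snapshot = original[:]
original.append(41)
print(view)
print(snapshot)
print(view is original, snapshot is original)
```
[9, 6, 41]
[9, 6]
True False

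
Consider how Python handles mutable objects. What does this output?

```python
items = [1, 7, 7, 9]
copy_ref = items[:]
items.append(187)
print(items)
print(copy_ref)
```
[1, 7, 7, 9, 187]
[1, 7, 7, 9]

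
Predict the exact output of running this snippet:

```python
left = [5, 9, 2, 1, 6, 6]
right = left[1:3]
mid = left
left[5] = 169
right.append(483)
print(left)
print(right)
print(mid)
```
[5, 9, 2, 1, 6, 169]
[9, 2, 483]
[5, 9, 2, 1, 6, 169]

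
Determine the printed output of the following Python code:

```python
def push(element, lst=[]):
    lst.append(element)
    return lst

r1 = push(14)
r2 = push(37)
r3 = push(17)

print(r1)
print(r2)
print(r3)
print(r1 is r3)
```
[14, 37, 17]
[14, 37, 17]
[14, 37, 17]
True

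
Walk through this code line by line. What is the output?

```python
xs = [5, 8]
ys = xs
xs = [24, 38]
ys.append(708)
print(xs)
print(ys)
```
[24, 38]
[5, 8, 708]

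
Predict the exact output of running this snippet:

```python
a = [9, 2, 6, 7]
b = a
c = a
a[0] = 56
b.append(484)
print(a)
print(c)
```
[56, 2, 6, 7, 484]
[56, 2, 6, 7, 484]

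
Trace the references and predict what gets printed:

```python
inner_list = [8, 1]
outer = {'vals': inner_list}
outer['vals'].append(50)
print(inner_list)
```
[8, 1, 50]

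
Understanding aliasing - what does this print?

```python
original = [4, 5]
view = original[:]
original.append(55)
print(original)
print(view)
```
[4, 5, 55]
[4, 5]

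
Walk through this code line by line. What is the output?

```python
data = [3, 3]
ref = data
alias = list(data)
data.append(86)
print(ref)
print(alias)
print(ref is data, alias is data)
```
[3, 3, 86]
[3, 3]
True False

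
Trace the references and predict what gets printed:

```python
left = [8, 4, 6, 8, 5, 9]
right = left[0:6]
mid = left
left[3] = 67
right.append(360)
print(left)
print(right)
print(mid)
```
[8, 4, 6, 67, 5, 9]
[8, 4, 6, 8, 5, 9, 360]
[8, 4, 6, 67, 5, 9]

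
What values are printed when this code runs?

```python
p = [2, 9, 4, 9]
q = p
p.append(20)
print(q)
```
[2, 9, 4, 9, 20]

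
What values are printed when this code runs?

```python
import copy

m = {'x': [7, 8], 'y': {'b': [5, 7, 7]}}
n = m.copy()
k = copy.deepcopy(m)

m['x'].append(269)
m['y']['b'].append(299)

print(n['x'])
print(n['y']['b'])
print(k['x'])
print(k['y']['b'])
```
[7, 8, 269]
[5, 7, 7, 299]
[7, 8]
[5, 7, 7]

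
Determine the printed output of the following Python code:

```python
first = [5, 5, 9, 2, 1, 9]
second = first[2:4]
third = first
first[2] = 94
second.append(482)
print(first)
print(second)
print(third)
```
[5, 5, 94, 2, 1, 9]
[9, 2, 482]
[5, 5, 94, 2, 1, 9]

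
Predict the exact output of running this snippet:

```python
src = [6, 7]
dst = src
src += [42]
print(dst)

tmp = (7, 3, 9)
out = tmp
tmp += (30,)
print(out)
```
[6, 7, 42]
(7, 3, 9)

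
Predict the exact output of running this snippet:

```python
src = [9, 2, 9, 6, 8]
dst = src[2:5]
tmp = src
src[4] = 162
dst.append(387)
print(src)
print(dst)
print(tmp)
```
[9, 2, 9, 6, 162]
[9, 6, 8, 387]
[9, 2, 9, 6, 162]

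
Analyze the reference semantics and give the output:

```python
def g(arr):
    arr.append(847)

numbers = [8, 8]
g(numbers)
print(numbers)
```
[8, 8, 847]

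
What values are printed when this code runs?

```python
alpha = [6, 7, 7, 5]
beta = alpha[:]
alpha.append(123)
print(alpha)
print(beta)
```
[6, 7, 7, 5, 123]
[6, 7, 7, 5]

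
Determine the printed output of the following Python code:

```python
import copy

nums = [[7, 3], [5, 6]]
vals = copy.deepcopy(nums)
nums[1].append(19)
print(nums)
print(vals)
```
[[7, 3], [5, 6, 19]]
[[7, 3], [5, 6]]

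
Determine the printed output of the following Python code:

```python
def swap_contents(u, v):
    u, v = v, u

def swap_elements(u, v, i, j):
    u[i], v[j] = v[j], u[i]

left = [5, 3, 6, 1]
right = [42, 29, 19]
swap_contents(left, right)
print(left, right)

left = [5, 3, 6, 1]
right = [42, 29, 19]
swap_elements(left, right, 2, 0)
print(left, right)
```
[5, 3, 6, 1] [42, 29, 19]
[5, 3, 42, 1] [6, 29, 19]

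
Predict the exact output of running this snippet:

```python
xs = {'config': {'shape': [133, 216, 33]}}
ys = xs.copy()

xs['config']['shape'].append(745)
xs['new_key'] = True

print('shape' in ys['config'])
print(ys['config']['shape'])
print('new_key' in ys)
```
True
[133, 216, 33, 745]
False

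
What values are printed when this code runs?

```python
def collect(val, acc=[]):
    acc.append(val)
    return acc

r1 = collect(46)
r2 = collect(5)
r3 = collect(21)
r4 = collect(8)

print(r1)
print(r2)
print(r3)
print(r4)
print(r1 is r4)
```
[46, 5, 21, 8]
[46, 5, 21, 8]
[46, 5, 21, 8]
[46, 5, 21, 8]
True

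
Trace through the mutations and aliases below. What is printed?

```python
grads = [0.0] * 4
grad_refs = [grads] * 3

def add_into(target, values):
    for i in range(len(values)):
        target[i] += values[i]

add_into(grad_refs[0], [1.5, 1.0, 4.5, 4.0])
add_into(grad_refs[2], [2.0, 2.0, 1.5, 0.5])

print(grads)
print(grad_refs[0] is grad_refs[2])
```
[3.5, 3.0, 6.0, 4.5]
True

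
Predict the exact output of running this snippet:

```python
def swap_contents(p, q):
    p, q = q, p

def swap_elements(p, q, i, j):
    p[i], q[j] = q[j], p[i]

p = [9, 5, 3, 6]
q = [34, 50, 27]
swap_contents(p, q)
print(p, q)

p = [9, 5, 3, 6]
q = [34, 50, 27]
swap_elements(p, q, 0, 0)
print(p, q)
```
[9, 5, 3, 6] [34, 50, 27]
[34, 5, 3, 6] [9, 50, 27]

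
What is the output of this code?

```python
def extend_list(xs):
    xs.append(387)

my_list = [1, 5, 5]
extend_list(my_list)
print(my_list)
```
[1, 5, 5, 387]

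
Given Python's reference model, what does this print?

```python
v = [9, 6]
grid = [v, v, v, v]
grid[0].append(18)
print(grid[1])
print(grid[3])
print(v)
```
[9, 6, 18]
[9, 6, 18]
[9, 6, 18]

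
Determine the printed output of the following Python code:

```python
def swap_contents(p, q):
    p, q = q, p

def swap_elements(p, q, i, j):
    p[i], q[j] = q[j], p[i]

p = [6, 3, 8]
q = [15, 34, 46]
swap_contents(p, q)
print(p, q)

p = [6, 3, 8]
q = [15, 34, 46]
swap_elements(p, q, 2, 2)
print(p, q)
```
[6, 3, 8] [15, 34, 46]
[6, 3, 46] [15, 34, 8]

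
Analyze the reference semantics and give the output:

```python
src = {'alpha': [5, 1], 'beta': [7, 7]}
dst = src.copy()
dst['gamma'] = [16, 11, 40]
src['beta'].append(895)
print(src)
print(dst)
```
{'alpha': [5, 1], 'beta': [7, 7, 895]}
{'alpha': [5, 1], 'beta': [7, 7, 895], 'gamma': [16, 11, 40]}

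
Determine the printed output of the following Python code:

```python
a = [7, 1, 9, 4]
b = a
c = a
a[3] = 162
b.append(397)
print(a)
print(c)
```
[7, 1, 9, 162, 397]
[7, 1, 9, 162, 397]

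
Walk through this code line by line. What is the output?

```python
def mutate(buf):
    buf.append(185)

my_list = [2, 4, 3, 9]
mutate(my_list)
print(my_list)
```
[2, 4, 3, 9, 185]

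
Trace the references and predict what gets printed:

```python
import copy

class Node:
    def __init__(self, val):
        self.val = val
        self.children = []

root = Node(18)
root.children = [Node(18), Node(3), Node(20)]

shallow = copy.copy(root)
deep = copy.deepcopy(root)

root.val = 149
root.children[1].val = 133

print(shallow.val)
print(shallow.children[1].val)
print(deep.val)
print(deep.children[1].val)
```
18
133
18
3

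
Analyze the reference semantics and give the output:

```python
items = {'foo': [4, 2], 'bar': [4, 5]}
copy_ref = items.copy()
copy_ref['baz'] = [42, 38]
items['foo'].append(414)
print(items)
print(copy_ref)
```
{'foo': [4, 2, 414], 'bar': [4, 5]}
{'foo': [4, 2, 414], 'bar': [4, 5], 'baz': [42, 38]}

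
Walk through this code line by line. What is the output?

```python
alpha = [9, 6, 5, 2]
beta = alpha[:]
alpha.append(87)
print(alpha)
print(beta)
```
[9, 6, 5, 2, 87]
[9, 6, 5, 2]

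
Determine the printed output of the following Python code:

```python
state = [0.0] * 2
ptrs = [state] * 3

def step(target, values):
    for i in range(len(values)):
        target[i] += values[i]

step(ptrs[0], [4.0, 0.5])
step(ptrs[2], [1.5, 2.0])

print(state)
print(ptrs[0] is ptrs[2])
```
[5.5, 2.5]
True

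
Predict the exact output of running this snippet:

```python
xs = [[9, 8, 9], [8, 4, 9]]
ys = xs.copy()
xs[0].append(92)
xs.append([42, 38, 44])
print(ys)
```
[[9, 8, 9, 92], [8, 4, 9]]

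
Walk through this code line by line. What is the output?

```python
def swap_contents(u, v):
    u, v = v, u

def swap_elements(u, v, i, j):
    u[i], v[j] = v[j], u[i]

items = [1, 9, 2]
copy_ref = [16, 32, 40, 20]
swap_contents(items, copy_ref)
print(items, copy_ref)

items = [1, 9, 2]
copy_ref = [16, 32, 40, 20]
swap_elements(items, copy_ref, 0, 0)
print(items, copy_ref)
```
[1, 9, 2] [16, 32, 40, 20]
[16, 9, 2] [1, 32, 40, 20]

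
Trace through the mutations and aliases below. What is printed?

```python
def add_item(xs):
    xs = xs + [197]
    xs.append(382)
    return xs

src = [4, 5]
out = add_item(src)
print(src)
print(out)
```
[4, 5]
[4, 5, 197, 382]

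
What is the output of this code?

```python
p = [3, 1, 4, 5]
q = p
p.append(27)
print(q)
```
[3, 1, 4, 5, 27]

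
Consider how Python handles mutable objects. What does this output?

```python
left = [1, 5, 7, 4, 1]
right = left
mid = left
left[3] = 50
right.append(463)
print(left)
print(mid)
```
[1, 5, 7, 50, 1, 463]
[1, 5, 7, 50, 1, 463]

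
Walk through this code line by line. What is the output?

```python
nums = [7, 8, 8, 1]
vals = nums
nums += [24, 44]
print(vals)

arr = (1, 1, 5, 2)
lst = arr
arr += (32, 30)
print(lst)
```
[7, 8, 8, 1, 24, 44]
(1, 1, 5, 2)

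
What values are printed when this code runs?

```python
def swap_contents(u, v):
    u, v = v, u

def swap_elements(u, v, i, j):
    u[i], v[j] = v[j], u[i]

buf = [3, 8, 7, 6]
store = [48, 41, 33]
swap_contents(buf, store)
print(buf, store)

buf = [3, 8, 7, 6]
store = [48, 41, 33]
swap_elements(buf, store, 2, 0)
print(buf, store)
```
[3, 8, 7, 6] [48, 41, 33]
[3, 8, 48, 6] [7, 41, 33]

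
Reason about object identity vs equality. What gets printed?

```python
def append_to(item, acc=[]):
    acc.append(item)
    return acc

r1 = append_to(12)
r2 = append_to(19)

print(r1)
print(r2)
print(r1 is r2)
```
[12, 19]
[12, 19]
True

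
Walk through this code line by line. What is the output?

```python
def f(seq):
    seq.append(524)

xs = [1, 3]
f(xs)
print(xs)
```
[1, 3, 524]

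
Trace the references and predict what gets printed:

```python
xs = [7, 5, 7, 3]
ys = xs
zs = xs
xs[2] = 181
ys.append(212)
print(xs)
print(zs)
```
[7, 5, 181, 3, 212]
[7, 5, 181, 3, 212]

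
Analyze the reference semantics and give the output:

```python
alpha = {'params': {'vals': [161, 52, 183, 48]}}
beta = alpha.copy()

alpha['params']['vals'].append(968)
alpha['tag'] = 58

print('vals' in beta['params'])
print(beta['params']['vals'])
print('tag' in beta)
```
True
[161, 52, 183, 48, 968]
False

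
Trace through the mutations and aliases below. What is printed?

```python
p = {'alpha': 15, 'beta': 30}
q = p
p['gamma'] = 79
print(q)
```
{'alpha': 15, 'beta': 30, 'gamma': 79}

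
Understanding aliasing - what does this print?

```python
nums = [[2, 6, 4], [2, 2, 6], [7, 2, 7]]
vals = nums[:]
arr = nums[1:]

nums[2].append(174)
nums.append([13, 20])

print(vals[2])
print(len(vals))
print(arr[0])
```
[7, 2, 7, 174]
3
[2, 2, 6]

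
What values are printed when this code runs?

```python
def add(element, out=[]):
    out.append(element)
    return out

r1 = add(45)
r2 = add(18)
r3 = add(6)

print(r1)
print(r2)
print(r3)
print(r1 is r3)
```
[45, 18, 6]
[45, 18, 6]
[45, 18, 6]
True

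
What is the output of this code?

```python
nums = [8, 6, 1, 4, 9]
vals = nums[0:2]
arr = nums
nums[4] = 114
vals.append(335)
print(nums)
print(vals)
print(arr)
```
[8, 6, 1, 4, 114]
[8, 6, 335]
[8, 6, 1, 4, 114]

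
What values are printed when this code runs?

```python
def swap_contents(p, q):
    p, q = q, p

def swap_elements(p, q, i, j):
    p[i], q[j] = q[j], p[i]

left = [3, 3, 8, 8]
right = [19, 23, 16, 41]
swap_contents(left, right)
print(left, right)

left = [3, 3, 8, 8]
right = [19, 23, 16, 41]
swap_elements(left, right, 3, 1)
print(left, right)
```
[3, 3, 8, 8] [19, 23, 16, 41]
[3, 3, 8, 23] [19, 8, 16, 41]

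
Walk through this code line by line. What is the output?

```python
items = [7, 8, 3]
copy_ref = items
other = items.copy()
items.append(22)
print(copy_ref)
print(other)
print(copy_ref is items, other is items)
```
[7, 8, 3, 22]
[7, 8, 3]
True False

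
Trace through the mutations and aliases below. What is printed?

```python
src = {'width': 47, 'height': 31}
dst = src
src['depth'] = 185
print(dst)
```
{'width': 47, 'height': 31, 'depth': 185}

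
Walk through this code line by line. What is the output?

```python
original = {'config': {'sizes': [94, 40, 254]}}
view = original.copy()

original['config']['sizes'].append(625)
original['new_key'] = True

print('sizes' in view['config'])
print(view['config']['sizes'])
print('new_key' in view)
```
True
[94, 40, 254, 625]
False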